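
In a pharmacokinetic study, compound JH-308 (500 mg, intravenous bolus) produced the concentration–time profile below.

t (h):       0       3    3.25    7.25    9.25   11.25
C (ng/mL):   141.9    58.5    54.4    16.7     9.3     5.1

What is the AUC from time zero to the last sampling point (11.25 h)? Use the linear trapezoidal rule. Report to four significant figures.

AUC = 497.3 ng/mL·h

Trapezoidal AUC_0→11.25:
  [0→3]: (141.9+58.5)/2 × 3 = 300.6
  [3→3.25]: (58.5+54.4)/2 × 0.25 = 14.1125
  [3.25→7.25]: (54.4+16.7)/2 × 4 = 142.2
  [7.25→9.25]: (16.7+9.3)/2 × 2 = 26.0
  [9.25→11.25]: (9.3+5.1)/2 × 2 = 14.4
  Sum = 497.3125 ng/mL·h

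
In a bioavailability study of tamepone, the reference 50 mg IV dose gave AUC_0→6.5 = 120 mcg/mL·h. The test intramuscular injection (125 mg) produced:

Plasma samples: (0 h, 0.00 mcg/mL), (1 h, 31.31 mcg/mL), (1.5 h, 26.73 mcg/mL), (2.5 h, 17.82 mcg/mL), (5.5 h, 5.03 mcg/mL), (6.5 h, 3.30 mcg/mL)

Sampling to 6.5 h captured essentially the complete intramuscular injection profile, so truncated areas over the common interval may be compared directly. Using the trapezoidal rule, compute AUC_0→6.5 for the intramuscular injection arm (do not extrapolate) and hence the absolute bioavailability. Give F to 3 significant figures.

Trapezoidal AUC_0→6.5 (intramuscular injection):
  [0→1]: (0.00+31.31)/2 × 1 = 15.655
  [1→1.5]: (31.31+26.73)/2 × 0.5 = 14.51
  [1.5→2.5]: (26.73+17.82)/2 × 1 = 22.275
  [2.5→5.5]: (17.82+5.03)/2 × 3 = 34.275
  [5.5→6.5]: (5.03+3.30)/2 × 1 = 4.165
  Sum = 90.88 mcg/mL·h
F = (AUC_ev/D_ev)/(AUC_iv/D_iv) = (90.88/125)/(120/50) = 0.72704/2.4 = 0.3029

F = 0.303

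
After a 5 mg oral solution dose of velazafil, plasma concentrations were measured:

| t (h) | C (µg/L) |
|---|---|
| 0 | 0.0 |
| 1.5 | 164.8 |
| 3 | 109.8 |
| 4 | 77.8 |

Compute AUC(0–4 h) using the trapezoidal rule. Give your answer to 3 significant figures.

Trapezoidal AUC_0→4:
  [0→1.5]: (0.0+164.8)/2 × 1.5 = 123.6
  [1.5→3]: (164.8+109.8)/2 × 1.5 = 205.95
  [3→4]: (109.8+77.8)/2 × 1 = 93.8
  Sum = 423.35 µg/L·h

AUC = 423 µg/L·h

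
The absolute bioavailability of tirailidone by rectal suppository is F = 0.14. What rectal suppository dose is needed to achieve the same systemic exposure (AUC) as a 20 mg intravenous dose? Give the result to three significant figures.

For equal systemic exposure: F × D_ev = D_iv
D_ev = D_iv / F = 20 / 0.14 = 142.857 mg

D_rectal = 143 mg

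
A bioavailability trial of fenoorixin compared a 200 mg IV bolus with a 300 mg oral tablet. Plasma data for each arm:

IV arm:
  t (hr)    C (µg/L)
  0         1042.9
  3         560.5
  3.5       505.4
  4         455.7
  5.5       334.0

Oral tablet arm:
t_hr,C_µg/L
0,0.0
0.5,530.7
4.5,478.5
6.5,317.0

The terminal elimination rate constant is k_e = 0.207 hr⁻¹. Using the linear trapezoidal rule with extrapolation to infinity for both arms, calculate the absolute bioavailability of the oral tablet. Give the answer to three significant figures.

Trapezoidal AUC_0→5.5 (IV):
  [0→3]: (1042.9+560.5)/2 × 3 = 2405.1
  [3→3.5]: (560.5+505.4)/2 × 0.5 = 266.475
  [3.5→4]: (505.4+455.7)/2 × 0.5 = 240.275
  [4→5.5]: (455.7+334.0)/2 × 1.5 = 592.275
  Sum = 3504.125 µg/L·hr
IV tail: 334.0/0.207 = 1613.527; AUC_iv,0→∞ = 3504.125 + 1613.527 = 5117.652 µg/L·hr
Trapezoidal AUC_0→6.5 (oral tablet):
  [0→0.5]: (0.0+530.7)/2 × 0.5 = 132.675
  [0.5→4.5]: (530.7+478.5)/2 × 4 = 2018.4
  [4.5→6.5]: (478.5+317.0)/2 × 2 = 795.5
  Sum = 2946.575 µg/L·hr
oral tablet tail: 317.0/0.207 = 1531.401; AUC_ev,0→∞ = 2946.575 + 1531.401 = 4477.976 µg/L·hr
F = (AUC_ev/D_ev)/(AUC_iv/D_iv) = (4477.976/300)/(5117.652/200) = 14.9266/25.58826 = 0.5833

F = 0.583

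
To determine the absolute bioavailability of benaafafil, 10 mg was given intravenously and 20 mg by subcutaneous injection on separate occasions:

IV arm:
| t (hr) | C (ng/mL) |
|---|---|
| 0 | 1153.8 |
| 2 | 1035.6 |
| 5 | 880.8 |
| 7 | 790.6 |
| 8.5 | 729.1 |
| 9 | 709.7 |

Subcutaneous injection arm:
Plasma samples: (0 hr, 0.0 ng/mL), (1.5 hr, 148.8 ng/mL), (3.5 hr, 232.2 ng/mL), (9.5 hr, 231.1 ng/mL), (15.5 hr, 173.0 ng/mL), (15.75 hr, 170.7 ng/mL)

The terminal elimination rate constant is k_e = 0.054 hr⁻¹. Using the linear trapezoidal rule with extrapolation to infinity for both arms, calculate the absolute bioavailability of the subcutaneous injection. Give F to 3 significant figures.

Trapezoidal AUC_0→9 (IV):
  [0→2]: (1153.8+1035.6)/2 × 2 = 2189.4
  [2→5]: (1035.6+880.8)/2 × 3 = 2874.6
  [5→7]: (880.8+790.6)/2 × 2 = 1671.4
  [7→8.5]: (790.6+729.1)/2 × 1.5 = 1139.775
  [8.5→9]: (729.1+709.7)/2 × 0.5 = 359.7
  Sum = 8234.875 ng/mL·hr
IV tail: 709.7/0.054 = 13142.593; AUC_iv,0→∞ = 8234.875 + 13142.593 = 21377.468 ng/mL·hr
Trapezoidal AUC_0→15.75 (subcutaneous injection):
  [0→1.5]: (0.0+148.8)/2 × 1.5 = 111.6
  [1.5→3.5]: (148.8+232.2)/2 × 2 = 381.0
  [3.5→9.5]: (232.2+231.1)/2 × 6 = 1389.9
  [9.5→15.5]: (231.1+173.0)/2 × 6 = 1212.3
  [15.5→15.75]: (173.0+170.7)/2 × 0.25 = 42.9625
  Sum = 3137.7625 ng/mL·hr
subcutaneous injection tail: 170.7/0.054 = 3161.111; AUC_ev,0→∞ = 3137.7625 + 3161.111 = 6298.8735 ng/mL·hr
F = (AUC_ev/D_ev)/(AUC_iv/D_iv) = (6298.8735/20)/(21377.468/10) = 314.944/2137.7468 = 0.1473

F = 0.147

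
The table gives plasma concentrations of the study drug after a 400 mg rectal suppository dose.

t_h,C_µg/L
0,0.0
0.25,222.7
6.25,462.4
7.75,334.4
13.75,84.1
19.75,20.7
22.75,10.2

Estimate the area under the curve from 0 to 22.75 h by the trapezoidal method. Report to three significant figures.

Trapezoidal AUC_0→22.75:
  [0→0.25]: (0.0+222.7)/2 × 0.25 = 27.8375
  [0.25→6.25]: (222.7+462.4)/2 × 6 = 2055.3
  [6.25→7.75]: (462.4+334.4)/2 × 1.5 = 597.6
  [7.75→13.75]: (334.4+84.1)/2 × 6 = 1255.5
  [13.75→19.75]: (84.1+20.7)/2 × 6 = 314.4
  [19.75→22.75]: (20.7+10.2)/2 × 3 = 46.35
  Sum = 4296.9875 µg/L·h

AUC = 4300 µg/L·h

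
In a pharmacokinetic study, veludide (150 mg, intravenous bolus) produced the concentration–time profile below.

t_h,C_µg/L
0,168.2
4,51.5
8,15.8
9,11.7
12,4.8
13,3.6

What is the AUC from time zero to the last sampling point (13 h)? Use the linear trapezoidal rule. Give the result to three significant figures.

Trapezoidal AUC_0→13:
  [0→4]: (168.2+51.5)/2 × 4 = 439.4
  [4→8]: (51.5+15.8)/2 × 4 = 134.6
  [8→9]: (15.8+11.7)/2 × 1 = 13.75
  [9→12]: (11.7+4.8)/2 × 3 = 24.75
  [12→13]: (4.8+3.6)/2 × 1 = 4.2
  Sum = 616.7 µg/L·h

AUC = 617 µg/L·h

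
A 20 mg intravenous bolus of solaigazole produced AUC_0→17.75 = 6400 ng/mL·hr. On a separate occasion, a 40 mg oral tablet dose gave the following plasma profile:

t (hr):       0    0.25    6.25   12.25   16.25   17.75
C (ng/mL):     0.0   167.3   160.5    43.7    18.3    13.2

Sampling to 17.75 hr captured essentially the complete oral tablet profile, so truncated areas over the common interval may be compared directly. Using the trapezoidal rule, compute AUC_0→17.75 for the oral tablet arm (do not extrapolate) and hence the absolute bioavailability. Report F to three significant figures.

Trapezoidal AUC_0→17.75 (oral tablet):
  [0→0.25]: (0.0+167.3)/2 × 0.25 = 20.9125
  [0.25→6.25]: (167.3+160.5)/2 × 6 = 983.4
  [6.25→12.25]: (160.5+43.7)/2 × 6 = 612.6
  [12.25→16.25]: (43.7+18.3)/2 × 4 = 124.0
  [16.25→17.75]: (18.3+13.2)/2 × 1.5 = 23.625
  Sum = 1764.5375 ng/mL·hr
F = (AUC_ev/D_ev)/(AUC_iv/D_iv) = (1764.5375/40)/(6400/20) = 44.1134/320 = 0.1379

F = 0.138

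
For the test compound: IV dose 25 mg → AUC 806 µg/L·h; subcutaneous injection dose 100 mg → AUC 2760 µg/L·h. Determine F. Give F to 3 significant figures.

F = (AUC_ev / D_ev) / (AUC_iv / D_iv)
  = (2760/100) / (806/25)
  = 27.6 / 32.24 = 0.8561

F = 0.856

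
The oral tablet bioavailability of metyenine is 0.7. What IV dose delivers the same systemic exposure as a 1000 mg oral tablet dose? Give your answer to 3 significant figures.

D_iv = 700 mg

Systemic exposure from an extravascular dose = F × D_ev, so the equivalent IV dose is F × D_ev.
D_iv = F × D_ev = 0.7 × 1000 = 700 mg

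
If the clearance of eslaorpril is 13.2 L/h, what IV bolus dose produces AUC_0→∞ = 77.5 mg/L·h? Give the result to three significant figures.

Dose_iv = CL × AUC_0→∞
     = 13.2 × 77.5 = 1023 mg

Dose = 1020 mg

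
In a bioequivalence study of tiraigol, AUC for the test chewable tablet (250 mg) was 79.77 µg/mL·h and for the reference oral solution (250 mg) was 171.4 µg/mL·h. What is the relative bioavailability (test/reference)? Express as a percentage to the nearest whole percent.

F_rel = (AUC_test/D_test) / (AUC_ref/D_ref)
      = (79.77/250) / (171.4/250)
      = 0.31908 / 0.6856 = 0.4654 = 46.54%

F_rel = 47%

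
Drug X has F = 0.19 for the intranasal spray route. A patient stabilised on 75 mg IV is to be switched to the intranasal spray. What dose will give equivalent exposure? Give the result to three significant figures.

D_intranasal = 395 mg

For equal systemic exposure: F × D_ev = D_iv
D_ev = D_iv / F = 75 / 0.19 = 394.737 mg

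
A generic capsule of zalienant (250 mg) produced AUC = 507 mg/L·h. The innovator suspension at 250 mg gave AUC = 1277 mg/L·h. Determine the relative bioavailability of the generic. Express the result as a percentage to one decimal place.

F_rel = (AUC_test/D_test) / (AUC_ref/D_ref)
      = (507/250) / (1277/250)
      = 2.028 / 5.108 = 0.3970 = 39.70%

F_rel = 39.7%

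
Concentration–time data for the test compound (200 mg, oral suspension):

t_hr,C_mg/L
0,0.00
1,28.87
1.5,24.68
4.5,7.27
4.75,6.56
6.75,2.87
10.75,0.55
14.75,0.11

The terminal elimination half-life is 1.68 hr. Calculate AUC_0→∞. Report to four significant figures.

Trapezoidal AUC_0→14.75:
  [0→1]: (0.00+28.87)/2 × 1 = 14.435
  [1→1.5]: (28.87+24.68)/2 × 0.5 = 13.3875
  [1.5→4.5]: (24.68+7.27)/2 × 3 = 47.925
  [4.5→4.75]: (7.27+6.56)/2 × 0.25 = 1.72875
  [4.75→6.75]: (6.56+2.87)/2 × 2 = 9.43
  [6.75→10.75]: (2.87+0.55)/2 × 4 = 6.84
  [10.75→14.75]: (0.55+0.11)/2 × 4 = 1.32
  Sum = 95.06625 mg/L·hr
k_e = ln2 / t½ = 0.693147 / 1.68 = 0.4126 hr^-1
Extrapolated tail: C_last / k_e = 0.11 / 0.4126 = 0.267
AUC_0→∞ = 95.06625 + 0.267 = 95.33325 mg/L·hr

AUC = 95.33 mg/L·hr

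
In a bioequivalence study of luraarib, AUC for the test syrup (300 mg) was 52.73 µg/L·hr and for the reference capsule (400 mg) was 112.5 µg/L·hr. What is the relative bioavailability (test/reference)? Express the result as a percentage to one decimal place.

F_rel = 62.5%

F_rel = (AUC_test/D_test) / (AUC_ref/D_ref)
      = (52.73/300) / (112.5/400)
      = 0.175767 / 0.28125 = 0.6249 = 62.49%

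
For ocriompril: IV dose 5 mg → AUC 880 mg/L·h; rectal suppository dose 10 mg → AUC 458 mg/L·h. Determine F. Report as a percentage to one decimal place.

F = 26.0%

F = (AUC_ev / D_ev) / (AUC_iv / D_iv)
  = (458/10) / (880/5)
  = 45.8 / 176 = 0.2602
  = 26.02%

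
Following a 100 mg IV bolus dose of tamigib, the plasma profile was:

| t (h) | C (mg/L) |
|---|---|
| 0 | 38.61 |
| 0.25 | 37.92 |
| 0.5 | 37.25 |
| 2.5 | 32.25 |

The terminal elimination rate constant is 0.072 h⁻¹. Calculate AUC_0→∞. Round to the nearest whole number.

AUC = 536 mg/L·h

Trapezoidal AUC_0→2.5:
  [0→0.25]: (38.61+37.92)/2 × 0.25 = 9.56625
  [0.25→0.5]: (37.92+37.25)/2 × 0.25 = 9.39625
  [0.5→2.5]: (37.25+32.25)/2 × 2 = 69.5
  Sum = 88.4625 mg/L·h
Extrapolated tail: C_last / k_e = 32.25 / 0.072 = 447.917
AUC_0→∞ = 88.4625 + 447.917 = 536.3795 mg/L·h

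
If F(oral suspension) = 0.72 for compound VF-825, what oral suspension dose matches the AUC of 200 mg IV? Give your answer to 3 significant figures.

D_oral = 278 mg

For equal systemic exposure: F × D_ev = D_iv
D_ev = D_iv / F = 200 / 0.72 = 277.778 mg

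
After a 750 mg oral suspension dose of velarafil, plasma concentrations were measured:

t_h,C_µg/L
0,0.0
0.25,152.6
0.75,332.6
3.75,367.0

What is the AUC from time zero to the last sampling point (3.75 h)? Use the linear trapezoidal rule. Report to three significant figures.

Trapezoidal AUC_0→3.75:
  [0→0.25]: (0.0+152.6)/2 × 0.25 = 19.075
  [0.25→0.75]: (152.6+332.6)/2 × 0.5 = 121.3
  [0.75→3.75]: (332.6+367.0)/2 × 3 = 1049.4
  Sum = 1189.775 µg/L·h

AUC = 1190 µg/L·h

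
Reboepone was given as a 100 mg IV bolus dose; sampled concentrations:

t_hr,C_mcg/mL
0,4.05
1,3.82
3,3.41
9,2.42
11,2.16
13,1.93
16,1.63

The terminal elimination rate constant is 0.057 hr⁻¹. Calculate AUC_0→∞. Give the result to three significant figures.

AUC = 71.3 mcg/mL·hr

Trapezoidal AUC_0→16:
  [0→1]: (4.05+3.82)/2 × 1 = 3.935
  [1→3]: (3.82+3.41)/2 × 2 = 7.23
  [3→9]: (3.41+2.42)/2 × 6 = 17.49
  [9→11]: (2.42+2.16)/2 × 2 = 4.58
  [11→13]: (2.16+1.93)/2 × 2 = 4.09
  [13→16]: (1.93+1.63)/2 × 3 = 5.34
  Sum = 42.665 mcg/mL·hr
Extrapolated tail: C_last / k_e = 1.63 / 0.057 = 28.596
AUC_0→∞ = 42.665 + 28.596 = 71.261 mcg/mL·hr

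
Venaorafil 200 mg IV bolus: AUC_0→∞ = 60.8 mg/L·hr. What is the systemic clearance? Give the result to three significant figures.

CL = 3.29 L/hr

CL = Dose_iv / AUC_0→∞
   = 200 / 60.8 = 3.28947 L/hr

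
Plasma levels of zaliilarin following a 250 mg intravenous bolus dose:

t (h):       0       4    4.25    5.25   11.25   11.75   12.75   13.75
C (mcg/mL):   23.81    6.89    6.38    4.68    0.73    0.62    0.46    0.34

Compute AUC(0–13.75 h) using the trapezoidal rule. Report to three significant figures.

AUC = 86.1 mcg/mL·h

Trapezoidal AUC_0→13.75:
  [0→4]: (23.81+6.89)/2 × 4 = 61.4
  [4→4.25]: (6.89+6.38)/2 × 0.25 = 1.65875
  [4.25→5.25]: (6.38+4.68)/2 × 1 = 5.53
  [5.25→11.25]: (4.68+0.73)/2 × 6 = 16.23
  [11.25→11.75]: (0.73+0.62)/2 × 0.5 = 0.3375
  [11.75→12.75]: (0.62+0.46)/2 × 1 = 0.54
  [12.75→13.75]: (0.46+0.34)/2 × 1 = 0.4
  Sum = 86.09625 mcg/mL·h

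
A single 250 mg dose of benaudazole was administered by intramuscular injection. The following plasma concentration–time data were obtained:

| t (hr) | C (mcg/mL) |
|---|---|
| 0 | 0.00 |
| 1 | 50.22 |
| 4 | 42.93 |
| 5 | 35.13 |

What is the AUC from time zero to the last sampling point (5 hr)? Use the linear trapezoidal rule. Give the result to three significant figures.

AUC = 204 mcg/mL·hr

Trapezoidal AUC_0→5:
  [0→1]: (0.00+50.22)/2 × 1 = 25.11
  [1→4]: (50.22+42.93)/2 × 3 = 139.725
  [4→5]: (42.93+35.13)/2 × 1 = 39.03
  Sum = 203.865 mcg/mL·hr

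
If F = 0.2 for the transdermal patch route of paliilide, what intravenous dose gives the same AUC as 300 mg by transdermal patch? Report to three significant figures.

D_iv = 60.0 mg

Systemic exposure from an extravascular dose = F × D_ev, so the equivalent IV dose is F × D_ev.
D_iv = F × D_ev = 0.2 × 300 = 60 mg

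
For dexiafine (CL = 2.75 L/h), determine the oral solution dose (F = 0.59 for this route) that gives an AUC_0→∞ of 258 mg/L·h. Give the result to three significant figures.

Dose = 1200 mg

Dose = CL × AUC_0→∞ / F
     = 2.75 × 258 / 0.59 = 1202.54 mg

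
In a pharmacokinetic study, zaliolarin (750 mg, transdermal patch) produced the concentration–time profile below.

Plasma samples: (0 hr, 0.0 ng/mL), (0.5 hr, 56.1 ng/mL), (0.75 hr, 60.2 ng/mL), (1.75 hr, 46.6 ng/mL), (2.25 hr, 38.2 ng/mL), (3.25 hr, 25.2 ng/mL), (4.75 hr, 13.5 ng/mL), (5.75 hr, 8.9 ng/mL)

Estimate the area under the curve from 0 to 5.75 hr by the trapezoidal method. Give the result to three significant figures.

AUC = 175 ng/mL·hr

Trapezoidal AUC_0→5.75:
  [0→0.5]: (0.0+56.1)/2 × 0.5 = 14.025
  [0.5→0.75]: (56.1+60.2)/2 × 0.25 = 14.5375
  [0.75→1.75]: (60.2+46.6)/2 × 1 = 53.4
  [1.75→2.25]: (46.6+38.2)/2 × 0.5 = 21.2
  [2.25→3.25]: (38.2+25.2)/2 × 1 = 31.7
  [3.25→4.75]: (25.2+13.5)/2 × 1.5 = 29.025
  [4.75→5.75]: (13.5+8.9)/2 × 1 = 11.2
  Sum = 175.0875 ng/mL·hr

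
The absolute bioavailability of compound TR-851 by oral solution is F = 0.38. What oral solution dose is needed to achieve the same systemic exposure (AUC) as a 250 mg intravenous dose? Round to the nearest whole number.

For equal systemic exposure: F × D_ev = D_iv
D_ev = D_iv / F = 250 / 0.38 = 657.895 mg

D_oral = 658 mg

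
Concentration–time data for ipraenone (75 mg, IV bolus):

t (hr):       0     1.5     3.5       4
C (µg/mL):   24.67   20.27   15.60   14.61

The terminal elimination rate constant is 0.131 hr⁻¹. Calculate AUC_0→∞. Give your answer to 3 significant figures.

Trapezoidal AUC_0→4:
  [0→1.5]: (24.67+20.27)/2 × 1.5 = 33.705
  [1.5→3.5]: (20.27+15.60)/2 × 2 = 35.87
  [3.5→4]: (15.60+14.61)/2 × 0.5 = 7.5525
  Sum = 77.1275 µg/mL·hr
Extrapolated tail: C_last / k_e = 14.61 / 0.131 = 111.527
AUC_0→∞ = 77.1275 + 111.527 = 188.6545 µg/mL·hr

AUC = 189 µg/mL·hr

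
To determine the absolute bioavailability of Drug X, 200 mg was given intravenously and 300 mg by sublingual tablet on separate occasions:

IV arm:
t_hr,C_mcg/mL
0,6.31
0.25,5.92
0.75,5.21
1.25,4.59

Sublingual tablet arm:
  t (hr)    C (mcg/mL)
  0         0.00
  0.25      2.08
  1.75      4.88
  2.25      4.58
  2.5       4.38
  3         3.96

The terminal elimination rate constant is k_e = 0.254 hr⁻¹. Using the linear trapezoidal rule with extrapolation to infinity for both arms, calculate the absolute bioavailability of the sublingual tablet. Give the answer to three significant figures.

F = 0.715

Trapezoidal AUC_0→1.25 (IV):
  [0→0.25]: (6.31+5.92)/2 × 0.25 = 1.52875
  [0.25→0.75]: (5.92+5.21)/2 × 0.5 = 2.7825
  [0.75→1.25]: (5.21+4.59)/2 × 0.5 = 2.45
  Sum = 6.76125 mcg/mL·hr
IV tail: 4.59/0.254 = 18.071; AUC_iv,0→∞ = 6.76125 + 18.071 = 24.83225 mcg/mL·hr
Trapezoidal AUC_0→3 (sublingual tablet):
  [0→0.25]: (0.00+2.08)/2 × 0.25 = 0.26
  [0.25→1.75]: (2.08+4.88)/2 × 1.5 = 5.22
  [1.75→2.25]: (4.88+4.58)/2 × 0.5 = 2.365
  [2.25→2.5]: (4.58+4.38)/2 × 0.25 = 1.12
  [2.5→3]: (4.38+3.96)/2 × 0.5 = 2.085
  Sum = 11.05 mcg/mL·hr
sublingual tablet tail: 3.96/0.254 = 15.591; AUC_ev,0→∞ = 11.05 + 15.591 = 26.641 mcg/mL·hr
F = (AUC_ev/D_ev)/(AUC_iv/D_iv) = (26.641/300)/(24.83225/200) = 0.0888033/0.12416125 = 0.7152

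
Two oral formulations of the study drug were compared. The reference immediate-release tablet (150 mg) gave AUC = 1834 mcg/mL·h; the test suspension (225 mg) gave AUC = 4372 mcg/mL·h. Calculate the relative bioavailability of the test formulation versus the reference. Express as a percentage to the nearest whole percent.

F_rel = 159%

F_rel = (AUC_test/D_test) / (AUC_ref/D_ref)
      = (4372/225) / (1834/150)
      = 19.4311 / 12.2267 = 1.5892 = 158.92%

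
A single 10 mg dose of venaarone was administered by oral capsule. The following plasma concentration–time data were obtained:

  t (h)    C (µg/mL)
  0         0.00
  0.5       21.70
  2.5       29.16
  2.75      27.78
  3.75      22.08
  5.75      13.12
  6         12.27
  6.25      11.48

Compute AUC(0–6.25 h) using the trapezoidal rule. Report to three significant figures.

AUC = 130 µg/mL·h

Trapezoidal AUC_0→6.25:
  [0→0.5]: (0.00+21.70)/2 × 0.5 = 5.425
  [0.5→2.5]: (21.70+29.16)/2 × 2 = 50.86
  [2.5→2.75]: (29.16+27.78)/2 × 0.25 = 7.1175
  [2.75→3.75]: (27.78+22.08)/2 × 1 = 24.93
  [3.75→5.75]: (22.08+13.12)/2 × 2 = 35.2
  [5.75→6]: (13.12+12.27)/2 × 0.25 = 3.17375
  [6→6.25]: (12.27+11.48)/2 × 0.25 = 2.96875
  Sum = 129.675 µg/mL·h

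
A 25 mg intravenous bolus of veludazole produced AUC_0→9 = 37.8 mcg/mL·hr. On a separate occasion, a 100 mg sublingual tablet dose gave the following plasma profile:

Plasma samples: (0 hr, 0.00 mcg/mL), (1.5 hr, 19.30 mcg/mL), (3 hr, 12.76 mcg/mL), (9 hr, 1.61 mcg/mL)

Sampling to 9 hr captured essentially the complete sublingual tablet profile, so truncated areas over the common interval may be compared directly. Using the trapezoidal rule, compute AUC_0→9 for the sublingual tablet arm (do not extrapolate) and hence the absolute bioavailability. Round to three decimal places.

F = 0.540

Trapezoidal AUC_0→9 (sublingual tablet):
  [0→1.5]: (0.00+19.30)/2 × 1.5 = 14.475
  [1.5→3]: (19.30+12.76)/2 × 1.5 = 24.045
  [3→9]: (12.76+1.61)/2 × 6 = 43.11
  Sum = 81.63 mcg/mL·hr
F = (AUC_ev/D_ev)/(AUC_iv/D_iv) = (81.63/100)/(37.8/25) = 0.8163/1.512 = 0.5399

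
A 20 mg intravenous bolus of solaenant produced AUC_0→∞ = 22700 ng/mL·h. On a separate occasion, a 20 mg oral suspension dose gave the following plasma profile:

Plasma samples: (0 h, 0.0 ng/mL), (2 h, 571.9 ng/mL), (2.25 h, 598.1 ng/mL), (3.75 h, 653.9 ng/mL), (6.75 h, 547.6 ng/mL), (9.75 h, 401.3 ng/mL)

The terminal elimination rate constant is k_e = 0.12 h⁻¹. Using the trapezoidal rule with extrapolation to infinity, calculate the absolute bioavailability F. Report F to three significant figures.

F = 0.362

Trapezoidal AUC_0→9.75 (oral suspension):
  [0→2]: (0.0+571.9)/2 × 2 = 571.9
  [2→2.25]: (571.9+598.1)/2 × 0.25 = 146.25
  [2.25→3.75]: (598.1+653.9)/2 × 1.5 = 939.0
  [3.75→6.75]: (653.9+547.6)/2 × 3 = 1802.25
  [6.75→9.75]: (547.6+401.3)/2 × 3 = 1423.35
  Sum = 4882.75 ng/mL·h
Tail: C_last/k_e = 401.3/0.12 = 3344.167
AUC_0→∞ (oral suspension) = 4882.75 + 3344.167 = 8226.917 ng/mL·h
F = (AUC_ev/D_ev)/(AUC_iv/D_iv) = (8226.917/20)/(22700/20) = 411.34585/1135 = 0.3624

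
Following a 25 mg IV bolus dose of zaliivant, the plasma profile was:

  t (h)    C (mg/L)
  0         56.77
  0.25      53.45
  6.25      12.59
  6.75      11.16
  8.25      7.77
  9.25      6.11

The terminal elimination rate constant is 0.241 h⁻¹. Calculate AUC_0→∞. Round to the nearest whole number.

AUC = 264 mg/L·h

Trapezoidal AUC_0→9.25:
  [0→0.25]: (56.77+53.45)/2 × 0.25 = 13.7775
  [0.25→6.25]: (53.45+12.59)/2 × 6 = 198.12
  [6.25→6.75]: (12.59+11.16)/2 × 0.5 = 5.9375
  [6.75→8.25]: (11.16+7.77)/2 × 1.5 = 14.1975
  [8.25→9.25]: (7.77+6.11)/2 × 1 = 6.94
  Sum = 238.9725 mg/L·h
Extrapolated tail: C_last / k_e = 6.11 / 0.241 = 25.353
AUC_0→∞ = 238.9725 + 25.353 = 264.3255 mg/L·h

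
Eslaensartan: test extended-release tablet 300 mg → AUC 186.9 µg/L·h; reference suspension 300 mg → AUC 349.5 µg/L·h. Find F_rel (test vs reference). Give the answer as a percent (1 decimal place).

F_rel = (AUC_test/D_test) / (AUC_ref/D_ref)
      = (186.9/300) / (349.5/300)
      = 0.623 / 1.165 = 0.5348 = 53.48%

F_rel = 53.5%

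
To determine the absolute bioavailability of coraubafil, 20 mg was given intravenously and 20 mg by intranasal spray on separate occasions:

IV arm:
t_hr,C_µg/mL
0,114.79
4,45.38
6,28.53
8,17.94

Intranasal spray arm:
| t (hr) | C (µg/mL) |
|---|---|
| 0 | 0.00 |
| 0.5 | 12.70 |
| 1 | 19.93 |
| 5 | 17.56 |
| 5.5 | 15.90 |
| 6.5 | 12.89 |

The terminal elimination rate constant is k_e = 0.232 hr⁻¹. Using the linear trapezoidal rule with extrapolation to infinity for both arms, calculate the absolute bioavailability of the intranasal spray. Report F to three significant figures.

F = 0.318

Trapezoidal AUC_0→8 (IV):
  [0→4]: (114.79+45.38)/2 × 4 = 320.34
  [4→6]: (45.38+28.53)/2 × 2 = 73.91
  [6→8]: (28.53+17.94)/2 × 2 = 46.47
  Sum = 440.72 µg/mL·hr
IV tail: 17.94/0.232 = 77.328; AUC_iv,0→∞ = 440.72 + 77.328 = 518.048 µg/mL·hr
Trapezoidal AUC_0→6.5 (intranasal spray):
  [0→0.5]: (0.00+12.70)/2 × 0.5 = 3.175
  [0.5→1]: (12.70+19.93)/2 × 0.5 = 8.1575
  [1→5]: (19.93+17.56)/2 × 4 = 74.98
  [5→5.5]: (17.56+15.90)/2 × 0.5 = 8.365
  [5.5→6.5]: (15.90+12.89)/2 × 1 = 14.395
  Sum = 109.0725 µg/mL·hr
intranasal spray tail: 12.89/0.232 = 55.560; AUC_ev,0→∞ = 109.0725 + 55.560 = 164.6325 µg/mL·hr
F = (AUC_ev/D_ev)/(AUC_iv/D_iv) = (164.6325/20)/(518.048/20) = 8.231625/25.9024 = 0.3178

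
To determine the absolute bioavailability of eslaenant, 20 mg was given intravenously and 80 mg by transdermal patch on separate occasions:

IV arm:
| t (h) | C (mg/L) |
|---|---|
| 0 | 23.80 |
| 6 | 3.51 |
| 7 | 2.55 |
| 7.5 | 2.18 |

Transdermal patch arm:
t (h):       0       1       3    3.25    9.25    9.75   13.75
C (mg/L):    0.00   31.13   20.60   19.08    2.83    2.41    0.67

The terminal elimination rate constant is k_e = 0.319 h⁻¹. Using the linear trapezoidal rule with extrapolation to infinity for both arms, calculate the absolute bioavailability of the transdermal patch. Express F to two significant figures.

F = 0.40

Trapezoidal AUC_0→7.5 (IV):
  [0→6]: (23.80+3.51)/2 × 6 = 81.93
  [6→7]: (3.51+2.55)/2 × 1 = 3.03
  [7→7.5]: (2.55+2.18)/2 × 0.5 = 1.1825
  Sum = 86.1425 mg/L·h
IV tail: 2.18/0.319 = 6.834; AUC_iv,0→∞ = 86.1425 + 6.834 = 92.9765 mg/L·h
Trapezoidal AUC_0→13.75 (transdermal patch):
  [0→1]: (0.00+31.13)/2 × 1 = 15.565
  [1→3]: (31.13+20.60)/2 × 2 = 51.73
  [3→3.25]: (20.60+19.08)/2 × 0.25 = 4.96
  [3.25→9.25]: (19.08+2.83)/2 × 6 = 65.73
  [9.25→9.75]: (2.83+2.41)/2 × 0.5 = 1.31
  [9.75→13.75]: (2.41+0.67)/2 × 4 = 6.16
  Sum = 145.455 mg/L·h
transdermal patch tail: 0.67/0.319 = 2.100; AUC_ev,0→∞ = 145.455 + 2.100 = 147.555 mg/L·h
F = (AUC_ev/D_ev)/(AUC_iv/D_iv) = (147.555/80)/(92.9765/20) = 1.8444375/4.648825 = 0.3968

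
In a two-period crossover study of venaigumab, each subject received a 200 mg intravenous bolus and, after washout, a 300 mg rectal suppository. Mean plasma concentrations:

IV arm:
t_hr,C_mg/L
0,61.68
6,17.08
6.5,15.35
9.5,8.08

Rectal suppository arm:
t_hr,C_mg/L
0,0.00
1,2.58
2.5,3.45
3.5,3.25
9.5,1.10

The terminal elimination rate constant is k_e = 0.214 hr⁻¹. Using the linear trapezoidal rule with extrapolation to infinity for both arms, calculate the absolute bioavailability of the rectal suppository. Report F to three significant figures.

F = 0.0575

Trapezoidal AUC_0→9.5 (IV):
  [0→6]: (61.68+17.08)/2 × 6 = 236.28
  [6→6.5]: (17.08+15.35)/2 × 0.5 = 8.1075
  [6.5→9.5]: (15.35+8.08)/2 × 3 = 35.145
  Sum = 279.5325 mg/L·hr
IV tail: 8.08/0.214 = 37.757; AUC_iv,0→∞ = 279.5325 + 37.757 = 317.2895 mg/L·hr
Trapezoidal AUC_0→9.5 (rectal suppository):
  [0→1]: (0.00+2.58)/2 × 1 = 1.29
  [1→2.5]: (2.58+3.45)/2 × 1.5 = 4.5225
  [2.5→3.5]: (3.45+3.25)/2 × 1 = 3.35
  [3.5→9.5]: (3.25+1.10)/2 × 6 = 13.05
  Sum = 22.2125 mg/L·hr
rectal suppository tail: 1.10/0.214 = 5.140; AUC_ev,0→∞ = 22.2125 + 5.140 = 27.3525 mg/L·hr
F = (AUC_ev/D_ev)/(AUC_iv/D_iv) = (27.3525/300)/(317.2895/200) = 0.091175/1.5864475 = 0.0575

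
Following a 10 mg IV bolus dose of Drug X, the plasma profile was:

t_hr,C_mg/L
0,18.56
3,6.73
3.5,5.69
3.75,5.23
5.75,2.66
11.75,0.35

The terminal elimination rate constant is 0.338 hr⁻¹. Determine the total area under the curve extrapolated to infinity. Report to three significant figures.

AUC = 60.4 mg/L·hr

Trapezoidal AUC_0→11.75:
  [0→3]: (18.56+6.73)/2 × 3 = 37.935
  [3→3.5]: (6.73+5.69)/2 × 0.5 = 3.105
  [3.5→3.75]: (5.69+5.23)/2 × 0.25 = 1.365
  [3.75→5.75]: (5.23+2.66)/2 × 2 = 7.89
  [5.75→11.75]: (2.66+0.35)/2 × 6 = 9.03
  Sum = 59.325 mg/L·hr
Extrapolated tail: C_last / k_e = 0.35 / 0.338 = 1.036
AUC_0→∞ = 59.325 + 1.036 = 60.361 mg/L·hr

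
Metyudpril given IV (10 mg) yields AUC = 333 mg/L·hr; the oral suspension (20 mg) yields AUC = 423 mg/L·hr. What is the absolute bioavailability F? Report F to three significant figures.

F = (AUC_ev / D_ev) / (AUC_iv / D_iv)
  = (423/20) / (333/10)
  = 21.15 / 33.3 = 0.6351

F = 0.635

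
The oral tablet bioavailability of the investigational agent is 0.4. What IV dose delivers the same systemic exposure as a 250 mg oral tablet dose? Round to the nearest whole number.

D_iv = 100 mg

Systemic exposure from an extravascular dose = F × D_ev, so the equivalent IV dose is F × D_ev.
D_iv = F × D_ev = 0.4 × 250 = 100 mg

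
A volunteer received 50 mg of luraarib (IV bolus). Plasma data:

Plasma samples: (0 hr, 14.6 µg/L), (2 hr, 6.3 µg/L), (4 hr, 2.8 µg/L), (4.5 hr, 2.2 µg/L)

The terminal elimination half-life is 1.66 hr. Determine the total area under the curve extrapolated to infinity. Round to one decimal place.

Trapezoidal AUC_0→4.5:
  [0→2]: (14.6+6.3)/2 × 2 = 20.9
  [2→4]: (6.3+2.8)/2 × 2 = 9.1
  [4→4.5]: (2.8+2.2)/2 × 0.5 = 1.25
  Sum = 31.25 µg/L·hr
k_e = ln2 / t½ = 0.693147 / 1.66 = 0.4176 hr^-1
Extrapolated tail: C_last / k_e = 2.2 / 0.4176 = 5.268
AUC_0→∞ = 31.25 + 5.268 = 36.518 µg/L·hr

AUC = 36.5 µg/L·hr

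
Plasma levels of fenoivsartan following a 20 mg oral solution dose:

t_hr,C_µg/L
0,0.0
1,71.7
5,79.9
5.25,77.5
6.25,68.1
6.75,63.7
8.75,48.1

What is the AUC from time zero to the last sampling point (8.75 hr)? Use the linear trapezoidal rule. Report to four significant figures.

Trapezoidal AUC_0→8.75:
  [0→1]: (0.0+71.7)/2 × 1 = 35.85
  [1→5]: (71.7+79.9)/2 × 4 = 303.2
  [5→5.25]: (79.9+77.5)/2 × 0.25 = 19.675
  [5.25→6.25]: (77.5+68.1)/2 × 1 = 72.8
  [6.25→6.75]: (68.1+63.7)/2 × 0.5 = 32.95
  [6.75→8.75]: (63.7+48.1)/2 × 2 = 111.8
  Sum = 576.275 µg/L·hr

AUC = 576.3 µg/L·hr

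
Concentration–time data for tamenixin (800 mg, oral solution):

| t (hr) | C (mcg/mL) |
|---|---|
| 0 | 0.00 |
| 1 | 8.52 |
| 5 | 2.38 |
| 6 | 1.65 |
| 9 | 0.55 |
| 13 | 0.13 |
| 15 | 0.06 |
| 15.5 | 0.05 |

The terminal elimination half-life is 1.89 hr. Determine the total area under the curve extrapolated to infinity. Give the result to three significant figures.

Trapezoidal AUC_0→15.5:
  [0→1]: (0.00+8.52)/2 × 1 = 4.26
  [1→5]: (8.52+2.38)/2 × 4 = 21.8
  [5→6]: (2.38+1.65)/2 × 1 = 2.015
  [6→9]: (1.65+0.55)/2 × 3 = 3.3
  [9→13]: (0.55+0.13)/2 × 4 = 1.36
  [13→15]: (0.13+0.06)/2 × 2 = 0.19
  [15→15.5]: (0.06+0.05)/2 × 0.5 = 0.0275
  Sum = 32.9525 mcg/mL·hr
k_e = ln2 / t½ = 0.693147 / 1.89 = 0.3667 hr^-1
Extrapolated tail: C_last / k_e = 0.05 / 0.3667 = 0.136
AUC_0→∞ = 32.9525 + 0.136 = 33.0885 mcg/mL·hr

AUC = 33.1 mcg/mL·hr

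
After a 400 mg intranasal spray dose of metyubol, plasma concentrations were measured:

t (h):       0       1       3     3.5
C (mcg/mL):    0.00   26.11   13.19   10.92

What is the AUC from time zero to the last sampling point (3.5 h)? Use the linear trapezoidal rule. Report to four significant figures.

AUC = 58.38 mcg/mL·h

Trapezoidal AUC_0→3.5:
  [0→1]: (0.00+26.11)/2 × 1 = 13.055
  [1→3]: (26.11+13.19)/2 × 2 = 39.3
  [3→3.5]: (13.19+10.92)/2 × 0.5 = 6.0275
  Sum = 58.3825 mcg/mL·h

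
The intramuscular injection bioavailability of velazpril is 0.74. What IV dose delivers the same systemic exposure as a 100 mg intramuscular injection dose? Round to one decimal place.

D_iv = 74.0 mg

Systemic exposure from an extravascular dose = F × D_ev, so the equivalent IV dose is F × D_ev.
D_iv = F × D_ev = 0.74 × 100 = 74 mg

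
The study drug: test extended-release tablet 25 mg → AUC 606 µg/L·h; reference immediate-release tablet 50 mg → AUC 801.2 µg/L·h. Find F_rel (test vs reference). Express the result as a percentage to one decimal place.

F_rel = 151.3%

F_rel = (AUC_test/D_test) / (AUC_ref/D_ref)
      = (606/25) / (801.2/50)
      = 24.24 / 16.024 = 1.5127 = 151.27%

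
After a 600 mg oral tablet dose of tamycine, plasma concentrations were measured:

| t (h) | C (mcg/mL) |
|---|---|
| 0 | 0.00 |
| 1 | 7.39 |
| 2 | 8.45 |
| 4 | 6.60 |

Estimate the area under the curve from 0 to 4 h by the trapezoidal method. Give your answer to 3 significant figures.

Trapezoidal AUC_0→4:
  [0→1]: (0.00+7.39)/2 × 1 = 3.695
  [1→2]: (7.39+8.45)/2 × 1 = 7.92
  [2→4]: (8.45+6.60)/2 × 2 = 15.05
  Sum = 26.665 mcg/mL·h

AUC = 26.7 mcg/mL·h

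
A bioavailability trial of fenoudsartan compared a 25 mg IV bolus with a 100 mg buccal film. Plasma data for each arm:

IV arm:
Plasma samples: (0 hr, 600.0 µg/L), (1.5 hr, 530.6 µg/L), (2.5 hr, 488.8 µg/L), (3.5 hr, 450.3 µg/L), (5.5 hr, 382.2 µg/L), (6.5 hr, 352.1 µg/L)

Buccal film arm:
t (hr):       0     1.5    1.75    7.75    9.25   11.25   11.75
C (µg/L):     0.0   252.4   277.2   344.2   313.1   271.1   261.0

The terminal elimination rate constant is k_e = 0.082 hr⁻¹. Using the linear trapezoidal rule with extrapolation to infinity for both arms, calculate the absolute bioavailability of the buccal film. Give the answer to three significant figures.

Trapezoidal AUC_0→6.5 (IV):
  [0→1.5]: (600.0+530.6)/2 × 1.5 = 847.95
  [1.5→2.5]: (530.6+488.8)/2 × 1 = 509.7
  [2.5→3.5]: (488.8+450.3)/2 × 1 = 469.55
  [3.5→5.5]: (450.3+382.2)/2 × 2 = 832.5
  [5.5→6.5]: (382.2+352.1)/2 × 1 = 367.15
  Sum = 3026.85 µg/L·hr
IV tail: 352.1/0.082 = 4293.902; AUC_iv,0→∞ = 3026.85 + 4293.902 = 7320.752 µg/L·hr
Trapezoidal AUC_0→11.75 (buccal film):
  [0→1.5]: (0.0+252.4)/2 × 1.5 = 189.3
  [1.5→1.75]: (252.4+277.2)/2 × 0.25 = 66.2
  [1.75→7.75]: (277.2+344.2)/2 × 6 = 1864.2
  [7.75→9.25]: (344.2+313.1)/2 × 1.5 = 492.975
  [9.25→11.25]: (313.1+271.1)/2 × 2 = 584.2
  [11.25→11.75]: (271.1+261.0)/2 × 0.5 = 133.025
  Sum = 3329.9 µg/L·hr
buccal film tail: 261.0/0.082 = 3182.927; AUC_ev,0→∞ = 3329.9 + 3182.927 = 6512.827 µg/L·hr
F = (AUC_ev/D_ev)/(AUC_iv/D_iv) = (6512.827/100)/(7320.752/25) = 65.12827/292.83008 = 0.2224

F = 0.222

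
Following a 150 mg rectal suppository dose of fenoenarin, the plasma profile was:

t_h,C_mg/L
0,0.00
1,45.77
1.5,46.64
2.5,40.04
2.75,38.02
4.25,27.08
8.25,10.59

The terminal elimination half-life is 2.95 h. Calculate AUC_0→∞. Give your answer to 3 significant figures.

Trapezoidal AUC_0→8.25:
  [0→1]: (0.00+45.77)/2 × 1 = 22.885
  [1→1.5]: (45.77+46.64)/2 × 0.5 = 23.1025
  [1.5→2.5]: (46.64+40.04)/2 × 1 = 43.34
  [2.5→2.75]: (40.04+38.02)/2 × 0.25 = 9.7575
  [2.75→4.25]: (38.02+27.08)/2 × 1.5 = 48.825
  [4.25→8.25]: (27.08+10.59)/2 × 4 = 75.34
  Sum = 223.25 mg/L·h
k_e = ln2 / t½ = 0.693147 / 2.95 = 0.2350 h^-1
Extrapolated tail: C_last / k_e = 10.59 / 0.235 = 45.064
AUC_0→∞ = 223.25 + 45.064 = 268.314 mg/L·h

AUC = 268 mg/L·h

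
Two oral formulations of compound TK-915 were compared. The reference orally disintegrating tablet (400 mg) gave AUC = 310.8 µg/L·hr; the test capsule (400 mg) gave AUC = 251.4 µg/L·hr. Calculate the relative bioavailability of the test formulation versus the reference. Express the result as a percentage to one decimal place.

F_rel = 80.9%

F_rel = (AUC_test/D_test) / (AUC_ref/D_ref)
      = (251.4/400) / (310.8/400)
      = 0.6285 / 0.777 = 0.8089 = 80.89%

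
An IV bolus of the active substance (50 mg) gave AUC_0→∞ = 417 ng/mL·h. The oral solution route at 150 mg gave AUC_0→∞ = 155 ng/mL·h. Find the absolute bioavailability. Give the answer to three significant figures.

F = (AUC_ev / D_ev) / (AUC_iv / D_iv)
  = (155/150) / (417/50)
  = 1.03333 / 8.34 = 0.1239

F = 0.124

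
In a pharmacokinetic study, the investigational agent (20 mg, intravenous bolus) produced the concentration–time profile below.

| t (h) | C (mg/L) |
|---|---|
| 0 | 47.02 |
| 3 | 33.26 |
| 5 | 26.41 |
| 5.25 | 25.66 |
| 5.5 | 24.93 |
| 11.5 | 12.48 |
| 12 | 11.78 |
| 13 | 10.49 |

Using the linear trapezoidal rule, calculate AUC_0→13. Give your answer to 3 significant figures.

AUC = 322 mg/L·h

Trapezoidal AUC_0→13:
  [0→3]: (47.02+33.26)/2 × 3 = 120.42
  [3→5]: (33.26+26.41)/2 × 2 = 59.67
  [5→5.25]: (26.41+25.66)/2 × 0.25 = 6.50875
  [5.25→5.5]: (25.66+24.93)/2 × 0.25 = 6.32375
  [5.5→11.5]: (24.93+12.48)/2 × 6 = 112.23
  [11.5→12]: (12.48+11.78)/2 × 0.5 = 6.065
  [12→13]: (11.78+10.49)/2 × 1 = 11.135
  Sum = 322.3525 mg/L·h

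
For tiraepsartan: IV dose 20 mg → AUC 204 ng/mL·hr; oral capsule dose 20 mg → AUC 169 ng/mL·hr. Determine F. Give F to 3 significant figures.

F = 0.828

F = (AUC_ev / D_ev) / (AUC_iv / D_iv)
  = (169/20) / (204/20)
  = 8.45 / 10.2 = 0.8284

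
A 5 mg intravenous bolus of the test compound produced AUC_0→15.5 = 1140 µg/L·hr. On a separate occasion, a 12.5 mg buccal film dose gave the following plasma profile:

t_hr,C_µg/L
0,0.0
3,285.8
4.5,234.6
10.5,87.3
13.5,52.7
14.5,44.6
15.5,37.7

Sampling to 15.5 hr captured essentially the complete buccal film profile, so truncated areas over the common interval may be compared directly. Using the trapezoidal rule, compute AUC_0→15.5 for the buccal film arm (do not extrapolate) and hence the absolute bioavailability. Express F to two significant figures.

F = 0.73

Trapezoidal AUC_0→15.5 (buccal film):
  [0→3]: (0.0+285.8)/2 × 3 = 428.7
  [3→4.5]: (285.8+234.6)/2 × 1.5 = 390.3
  [4.5→10.5]: (234.6+87.3)/2 × 6 = 965.7
  [10.5→13.5]: (87.3+52.7)/2 × 3 = 210.0
  [13.5→14.5]: (52.7+44.6)/2 × 1 = 48.65
  [14.5→15.5]: (44.6+37.7)/2 × 1 = 41.15
  Sum = 2084.5 µg/L·hr
F = (AUC_ev/D_ev)/(AUC_iv/D_iv) = (2084.5/12.5)/(1140/5) = 166.76/228 = 0.7314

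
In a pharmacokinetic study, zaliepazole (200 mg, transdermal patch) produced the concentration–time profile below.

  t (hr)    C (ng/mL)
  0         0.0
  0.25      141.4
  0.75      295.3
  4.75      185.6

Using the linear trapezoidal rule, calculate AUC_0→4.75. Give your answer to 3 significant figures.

Trapezoidal AUC_0→4.75:
  [0→0.25]: (0.0+141.4)/2 × 0.25 = 17.675
  [0.25→0.75]: (141.4+295.3)/2 × 0.5 = 109.175
  [0.75→4.75]: (295.3+185.6)/2 × 4 = 961.8
  Sum = 1088.65 ng/mL·hr

AUC = 1090 ng/mL·hr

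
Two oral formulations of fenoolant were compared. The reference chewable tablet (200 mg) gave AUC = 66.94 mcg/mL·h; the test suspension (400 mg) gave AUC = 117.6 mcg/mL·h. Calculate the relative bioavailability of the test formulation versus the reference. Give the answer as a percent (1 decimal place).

F_rel = (AUC_test/D_test) / (AUC_ref/D_ref)
      = (117.6/400) / (66.94/200)
      = 0.294 / 0.3347 = 0.8784 = 87.84%

F_rel = 87.8%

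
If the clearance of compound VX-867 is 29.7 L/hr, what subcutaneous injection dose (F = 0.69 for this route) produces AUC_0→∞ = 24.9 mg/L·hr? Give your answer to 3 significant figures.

Dose = 1070 mg

Dose = CL × AUC_0→∞ / F
     = 29.7 × 24.9 / 0.69 = 1071.78 mg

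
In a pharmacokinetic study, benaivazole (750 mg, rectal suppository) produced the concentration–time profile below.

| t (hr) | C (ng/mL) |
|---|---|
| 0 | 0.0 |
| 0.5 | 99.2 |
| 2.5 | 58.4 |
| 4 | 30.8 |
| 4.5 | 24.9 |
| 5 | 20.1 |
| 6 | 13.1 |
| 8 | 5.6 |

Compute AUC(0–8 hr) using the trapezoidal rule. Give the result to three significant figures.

AUC = 310 ng/mL·hr

Trapezoidal AUC_0→8:
  [0→0.5]: (0.0+99.2)/2 × 0.5 = 24.8
  [0.5→2.5]: (99.2+58.4)/2 × 2 = 157.6
  [2.5→4]: (58.4+30.8)/2 × 1.5 = 66.9
  [4→4.5]: (30.8+24.9)/2 × 0.5 = 13.925
  [4.5→5]: (24.9+20.1)/2 × 0.5 = 11.25
  [5→6]: (20.1+13.1)/2 × 1 = 16.6
  [6→8]: (13.1+5.6)/2 × 2 = 18.7
  Sum = 309.775 ng/mL·hr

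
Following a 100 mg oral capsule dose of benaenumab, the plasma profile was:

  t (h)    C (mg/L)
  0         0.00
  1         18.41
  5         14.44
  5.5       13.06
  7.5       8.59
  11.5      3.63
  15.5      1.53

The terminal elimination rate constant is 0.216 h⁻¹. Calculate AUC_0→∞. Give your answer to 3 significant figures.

AUC = 145 mg/L·h

Trapezoidal AUC_0→15.5:
  [0→1]: (0.00+18.41)/2 × 1 = 9.205
  [1→5]: (18.41+14.44)/2 × 4 = 65.7
  [5→5.5]: (14.44+13.06)/2 × 0.5 = 6.875
  [5.5→7.5]: (13.06+8.59)/2 × 2 = 21.65
  [7.5→11.5]: (8.59+3.63)/2 × 4 = 24.44
  [11.5→15.5]: (3.63+1.53)/2 × 4 = 10.32
  Sum = 138.19 mg/L·h
Extrapolated tail: C_last / k_e = 1.53 / 0.216 = 7.083
AUC_0→∞ = 138.19 + 7.083 = 145.273 mg/L·h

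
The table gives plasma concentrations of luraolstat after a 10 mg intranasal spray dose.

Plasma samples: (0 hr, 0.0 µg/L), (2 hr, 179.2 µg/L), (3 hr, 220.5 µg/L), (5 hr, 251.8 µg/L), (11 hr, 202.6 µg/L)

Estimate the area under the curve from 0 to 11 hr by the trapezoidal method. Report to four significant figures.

Trapezoidal AUC_0→11:
  [0→2]: (0.0+179.2)/2 × 2 = 179.2
  [2→3]: (179.2+220.5)/2 × 1 = 199.85
  [3→5]: (220.5+251.8)/2 × 2 = 472.3
  [5→11]: (251.8+202.6)/2 × 6 = 1363.2
  Sum = 2214.55 µg/L·hr

AUC = 2215 µg/L·hr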